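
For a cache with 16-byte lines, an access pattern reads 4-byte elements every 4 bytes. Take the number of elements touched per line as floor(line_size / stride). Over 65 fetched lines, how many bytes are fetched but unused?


Elements per line = floor(16 / 4) = 4
Bytes used per line = 4 * 4 = 16
Wasted per line = 16 - 16 = 0
Total wasted = 0 * 65 = 0

0


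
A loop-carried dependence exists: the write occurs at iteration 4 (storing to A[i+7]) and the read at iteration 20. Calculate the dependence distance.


Distance = read iteration - write iteration
= 20 - 4 = 16

16


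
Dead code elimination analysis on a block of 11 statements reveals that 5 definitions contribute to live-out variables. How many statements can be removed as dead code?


Dead code = total statements - live definitions
= 11 - 5 = 6

6


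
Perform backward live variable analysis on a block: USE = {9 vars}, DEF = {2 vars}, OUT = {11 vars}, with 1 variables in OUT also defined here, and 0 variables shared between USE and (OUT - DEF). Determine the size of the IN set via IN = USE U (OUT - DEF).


OUT - DEF: 11 - 1 = 10
|IN| = |USE| + |OUT - DEF| - |USE ∩ (OUT - DEF)| = 9 + 10 - 0 = 19

19


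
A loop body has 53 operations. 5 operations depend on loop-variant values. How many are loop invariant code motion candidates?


Invariant candidates = total - loop-dependent
= 53 - 5 = 48

48


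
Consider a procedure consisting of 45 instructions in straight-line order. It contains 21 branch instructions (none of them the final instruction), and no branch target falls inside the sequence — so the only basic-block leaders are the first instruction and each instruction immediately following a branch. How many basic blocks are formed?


With no in-sequence branch targets, the leaders are the first instruction plus the instruction after each branch.
Number of basic blocks = branches + 1
= 21 + 1 = 22

22


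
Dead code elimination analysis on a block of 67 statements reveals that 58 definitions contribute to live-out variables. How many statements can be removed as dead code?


Dead code = total statements - live definitions
= 67 - 58 = 9

9


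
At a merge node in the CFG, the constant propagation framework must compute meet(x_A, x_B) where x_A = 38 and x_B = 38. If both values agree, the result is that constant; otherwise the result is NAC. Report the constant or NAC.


Meet operation: if both paths give the same constant, result is that constant; if they differ, result is NAC (not-a-constant).
Path A: 38, Path B: 38 -> equal
Result: constant -> 38

38


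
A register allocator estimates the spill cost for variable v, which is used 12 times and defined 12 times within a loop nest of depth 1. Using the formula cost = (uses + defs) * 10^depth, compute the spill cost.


uses + defs = 12 + 12 = 24
10^1 = 10
Spill cost = 24 * 10 = 240

240


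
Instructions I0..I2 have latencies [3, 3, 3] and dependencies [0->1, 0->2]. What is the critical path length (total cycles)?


Compute longest path through dependency graph: dist(Ik) = max over predecessors of dist + latency(Ik).
dist(I0) = latency 3 = 3
dist(I1) = dist(I0) + 3 = 3 + 3 = 6
dist(I2) = dist(I0) + 3 = 3 + 3 = 6
Critical path = max dist = 6

6


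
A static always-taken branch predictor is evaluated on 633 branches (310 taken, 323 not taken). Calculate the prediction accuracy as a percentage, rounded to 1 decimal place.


Predictor: always-taken
Correct predictions = 310
Accuracy = 310 / 633 * 100 = 49.0%

49.0


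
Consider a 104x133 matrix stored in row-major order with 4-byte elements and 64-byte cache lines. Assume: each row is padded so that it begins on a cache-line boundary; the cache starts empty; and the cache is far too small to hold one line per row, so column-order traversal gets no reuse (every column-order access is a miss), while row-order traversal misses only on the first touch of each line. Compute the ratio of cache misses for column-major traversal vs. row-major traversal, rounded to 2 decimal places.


Each row occupies 133 * 4 = 532 bytes and starts on a line boundary, so it spans ceil(532 / 64) = 9 cache lines.
Row-major traversal misses (one per line touched): 104 * ceil(133 * 4 / 64) = 936
Column-major traversal misses (no reuse, every access misses): 104 * 133 = 13832
Ratio = 13832 / 936 = 14.78

14.78


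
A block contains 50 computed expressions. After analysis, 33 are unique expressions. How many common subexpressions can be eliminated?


CSE count = total expressions - unique expressions
= 50 - 33 = 17

17


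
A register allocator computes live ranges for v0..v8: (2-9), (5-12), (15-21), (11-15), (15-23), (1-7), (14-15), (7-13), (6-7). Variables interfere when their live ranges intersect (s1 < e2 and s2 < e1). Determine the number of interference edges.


Check all pairs for overlapping intervals.
Two intervals (s1,e1) and (s2,e2) overlap if s1 < e2 and s2 < e1.
v0 (2-9) vs v1..v8: overlaps v1, v5, v7, v8 -> 4
v1 (5-12) vs v2..v8: overlaps v3, v5, v7, v8 -> 4
v2 (15-21) vs v3..v8: overlaps v4 -> 1
v3 (11-15) vs v4..v8: overlaps v6, v7 -> 2
v4 (15-23) vs v5..v8: overlaps none -> 0
v5 (1-7) vs v6..v8: overlaps v8 -> 1
v6 (14-15) vs v7..v8: overlaps none -> 0
v7 (7-13) vs v8: overlaps none -> 0
Total overlapping pairs = 4 + 4 + 1 + 2 + 0 + 1 + 0 + 0 = 12

12


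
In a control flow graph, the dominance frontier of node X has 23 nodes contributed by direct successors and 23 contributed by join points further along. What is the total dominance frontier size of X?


DF(X) = direct successor contributions + join point contributions
= 23 + 23 = 46

46


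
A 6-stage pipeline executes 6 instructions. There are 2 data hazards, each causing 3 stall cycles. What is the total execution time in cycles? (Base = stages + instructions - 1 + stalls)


Base cycles = 6 + 6 - 1 = 11
Total stalls = 2 * 3 = 6
Total = 11 + 6 = 17

17


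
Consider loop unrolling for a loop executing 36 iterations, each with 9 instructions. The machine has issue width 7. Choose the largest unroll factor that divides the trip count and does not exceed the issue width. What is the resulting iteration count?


Largest divisor of 36 <= 7 is 6
New iterations = 36 / 6 = 6

6


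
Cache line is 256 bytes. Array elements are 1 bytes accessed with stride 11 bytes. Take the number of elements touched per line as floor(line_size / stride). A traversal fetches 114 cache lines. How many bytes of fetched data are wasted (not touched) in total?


Elements per line = floor(256 / 11) = 23
Bytes used per line = 23 * 1 = 23
Wasted per line = 256 - 23 = 233
Total wasted = 233 * 114 = 26562

26562


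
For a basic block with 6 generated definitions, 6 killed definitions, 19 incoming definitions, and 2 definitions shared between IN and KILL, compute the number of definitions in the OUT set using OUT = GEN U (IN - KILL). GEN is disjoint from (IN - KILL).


IN - KILL: 19 - 2 = 17 surviving definitions
OUT = GEN + surviving = 6 + 17 = 23

23


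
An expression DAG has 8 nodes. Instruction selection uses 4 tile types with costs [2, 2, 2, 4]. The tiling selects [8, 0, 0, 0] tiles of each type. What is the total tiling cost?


Total cost = sum(count_i * cost_i)
= 8*2 + 0*2 + 0*2 + 0*4
= 16

16


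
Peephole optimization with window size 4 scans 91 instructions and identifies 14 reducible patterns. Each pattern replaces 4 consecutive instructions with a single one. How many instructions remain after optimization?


Each match removes 3 instructions.
Total removed = 14 * 3 = 42
Remaining = 91 - 42 = 49

49


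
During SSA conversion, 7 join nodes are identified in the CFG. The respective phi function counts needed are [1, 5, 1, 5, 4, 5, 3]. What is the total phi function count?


Total phi functions = sum of phi functions at each join node
= 1 + 5 + 1 + 5 + 4 + 5 + 3 = 24

24


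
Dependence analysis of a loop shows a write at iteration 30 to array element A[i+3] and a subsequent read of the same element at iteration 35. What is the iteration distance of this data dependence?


Distance = read iteration - write iteration
= 35 - 30 = 5

5


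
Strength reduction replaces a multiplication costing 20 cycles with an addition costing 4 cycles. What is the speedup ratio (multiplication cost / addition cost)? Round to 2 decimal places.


Ratio = mult_cost / add_cost = 20 / 4 = 5.0

5.0


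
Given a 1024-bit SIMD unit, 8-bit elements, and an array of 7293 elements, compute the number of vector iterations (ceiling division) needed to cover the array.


Width = 1024 / 8 = 128 elements per vector op
Iterations = ceil(7293 / 128) = 57

57


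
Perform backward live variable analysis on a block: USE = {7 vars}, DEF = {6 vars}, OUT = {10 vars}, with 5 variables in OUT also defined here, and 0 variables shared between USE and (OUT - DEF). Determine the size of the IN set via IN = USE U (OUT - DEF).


OUT - DEF: 10 - 5 = 5
|IN| = |USE| + |OUT - DEF| - |USE ∩ (OUT - DEF)| = 7 + 5 - 0 = 12

12


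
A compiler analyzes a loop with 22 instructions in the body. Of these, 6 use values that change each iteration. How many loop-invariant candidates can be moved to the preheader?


Invariant candidates = total - loop-dependent
= 22 - 6 = 16

16


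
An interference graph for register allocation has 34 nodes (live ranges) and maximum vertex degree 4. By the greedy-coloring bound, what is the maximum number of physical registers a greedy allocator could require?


Greedy coloring never needs more than (max_degree + 1) colors: when coloring a vertex, at most max_degree neighbors are already colored.
Upper bound = 4 + 1 = 5

5


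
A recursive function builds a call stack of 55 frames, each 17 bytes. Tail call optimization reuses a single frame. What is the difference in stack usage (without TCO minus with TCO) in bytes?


Without TCO: 55 * 17 = 935 bytes
With TCO: reuse 1 frame = 17 bytes
Savings = 935 - 17 = 918

918


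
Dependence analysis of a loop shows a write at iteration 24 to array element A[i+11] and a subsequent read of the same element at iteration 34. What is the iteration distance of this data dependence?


Distance = read iteration - write iteration
= 34 - 24 = 10

10


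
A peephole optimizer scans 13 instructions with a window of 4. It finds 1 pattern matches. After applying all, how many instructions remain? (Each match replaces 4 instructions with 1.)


Each match removes 3 instructions.
Total removed = 1 * 3 = 3
Remaining = 13 - 3 = 10

10


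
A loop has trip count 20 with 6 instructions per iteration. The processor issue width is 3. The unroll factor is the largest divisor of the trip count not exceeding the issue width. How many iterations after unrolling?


Largest divisor of 20 <= 3 is 2
New iterations = 20 / 2 = 10

10


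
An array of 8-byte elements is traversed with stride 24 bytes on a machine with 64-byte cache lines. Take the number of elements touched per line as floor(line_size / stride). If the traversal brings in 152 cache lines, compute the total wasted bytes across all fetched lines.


Elements per line = floor(64 / 24) = 2
Bytes used per line = 2 * 8 = 16
Wasted per line = 64 - 16 = 48
Total wasted = 48 * 152 = 7296

7296


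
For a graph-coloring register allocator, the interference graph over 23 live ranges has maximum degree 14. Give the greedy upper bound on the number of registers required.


Greedy coloring never needs more than (max_degree + 1) colors: when coloring a vertex, at most max_degree neighbors are already colored.
Upper bound = 14 + 1 = 15

15


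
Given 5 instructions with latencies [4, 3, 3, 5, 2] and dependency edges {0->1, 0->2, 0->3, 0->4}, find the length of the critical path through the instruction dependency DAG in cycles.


Compute longest path through dependency graph: dist(Ik) = max over predecessors of dist + latency(Ik).
dist(I0) = latency 4 = 4
dist(I1) = dist(I0) + 3 = 4 + 3 = 7
dist(I2) = dist(I0) + 3 = 4 + 3 = 7
dist(I3) = dist(I0) + 5 = 4 + 5 = 9
dist(I4) = dist(I0) + 2 = 4 + 2 = 6
Critical path = max dist = 9

9


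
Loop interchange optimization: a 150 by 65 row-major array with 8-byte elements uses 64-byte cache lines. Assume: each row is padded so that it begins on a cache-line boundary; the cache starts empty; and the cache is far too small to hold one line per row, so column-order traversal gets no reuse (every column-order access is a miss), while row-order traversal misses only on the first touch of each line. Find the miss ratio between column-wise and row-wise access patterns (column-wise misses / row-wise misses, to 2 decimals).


Each row occupies 65 * 8 = 520 bytes and starts on a line boundary, so it spans ceil(520 / 64) = 9 cache lines.
Row-major traversal misses (one per line touched): 150 * ceil(65 * 8 / 64) = 1350
Column-major traversal misses (no reuse, every access misses): 150 * 65 = 9750
Ratio = 9750 / 1350 = 7.22

7.22


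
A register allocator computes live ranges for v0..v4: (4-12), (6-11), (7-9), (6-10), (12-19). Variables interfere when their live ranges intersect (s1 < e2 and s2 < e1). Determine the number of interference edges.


Check all pairs for overlapping intervals.
Two intervals (s1,e1) and (s2,e2) overlap if s1 < e2 and s2 < e1.
v0 (4-12) vs v1..v4: overlaps v1, v2, v3 -> 3
v1 (6-11) vs v2..v4: overlaps v2, v3 -> 2
v2 (7-9) vs v3..v4: overlaps v3 -> 1
v3 (6-10) vs v4: overlaps none -> 0
Total overlapping pairs = 3 + 2 + 1 + 0 = 6

6


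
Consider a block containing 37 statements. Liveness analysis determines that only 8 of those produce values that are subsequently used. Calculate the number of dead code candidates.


Dead code = total statements - live definitions
= 37 - 8 = 29

29


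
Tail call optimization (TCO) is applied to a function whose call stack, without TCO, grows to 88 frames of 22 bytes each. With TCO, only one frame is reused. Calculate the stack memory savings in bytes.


Without TCO: 88 * 22 = 1936 bytes
With TCO: reuse 1 frame = 22 bytes
Savings = 1936 - 22 = 1914

1914


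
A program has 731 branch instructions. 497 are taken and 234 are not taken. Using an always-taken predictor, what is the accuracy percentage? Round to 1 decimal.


Predictor: always-taken
Correct predictions = 497
Accuracy = 497 / 731 * 100 = 68.0%

68.0


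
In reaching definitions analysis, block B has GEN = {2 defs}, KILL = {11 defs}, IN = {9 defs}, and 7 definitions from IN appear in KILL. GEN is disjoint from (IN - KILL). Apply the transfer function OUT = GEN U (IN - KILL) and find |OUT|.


IN - KILL: 9 - 7 = 2 surviving definitions
OUT = GEN + surviving = 2 + 2 = 4

4


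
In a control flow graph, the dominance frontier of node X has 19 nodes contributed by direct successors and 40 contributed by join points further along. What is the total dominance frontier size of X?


DF(X) = direct successor contributions + join point contributions
= 19 + 40 = 59

59


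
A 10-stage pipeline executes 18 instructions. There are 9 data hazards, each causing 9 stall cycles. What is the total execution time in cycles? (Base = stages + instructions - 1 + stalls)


Base cycles = 10 + 18 - 1 = 27
Total stalls = 9 * 9 = 81
Total = 27 + 81 = 108

108


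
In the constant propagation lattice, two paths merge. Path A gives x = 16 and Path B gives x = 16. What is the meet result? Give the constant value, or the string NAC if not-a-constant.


Meet operation: if both paths give the same constant, result is that constant; if they differ, result is NAC (not-a-constant).
Path A: 16, Path B: 16 -> equal
Result: constant -> 16

16


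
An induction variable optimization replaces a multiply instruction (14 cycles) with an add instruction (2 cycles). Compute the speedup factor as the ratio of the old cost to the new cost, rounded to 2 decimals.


Ratio = mult_cost / add_cost = 14 / 2 = 7.0

7.0


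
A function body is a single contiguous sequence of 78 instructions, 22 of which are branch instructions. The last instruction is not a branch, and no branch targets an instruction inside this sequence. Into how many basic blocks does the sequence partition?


With no in-sequence branch targets, the leaders are the first instruction plus the instruction after each branch.
Number of basic blocks = branches + 1
= 22 + 1 = 23

23


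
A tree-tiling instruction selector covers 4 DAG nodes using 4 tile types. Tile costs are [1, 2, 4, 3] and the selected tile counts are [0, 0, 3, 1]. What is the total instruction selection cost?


Total cost = sum(count_i * cost_i)
= 0*1 + 0*2 + 3*4 + 1*3
= 15

15


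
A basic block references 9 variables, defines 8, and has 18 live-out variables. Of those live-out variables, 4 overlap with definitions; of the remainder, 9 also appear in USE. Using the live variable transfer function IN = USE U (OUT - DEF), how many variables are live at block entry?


OUT - DEF: 18 - 4 = 14
|IN| = |USE| + |OUT - DEF| - |USE ∩ (OUT - DEF)| = 9 + 14 - 9 = 14

14


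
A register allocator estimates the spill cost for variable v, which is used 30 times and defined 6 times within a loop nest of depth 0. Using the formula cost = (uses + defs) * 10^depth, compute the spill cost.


uses + defs = 30 + 6 = 36
10^0 = 1
Spill cost = 36 * 1 = 36

36


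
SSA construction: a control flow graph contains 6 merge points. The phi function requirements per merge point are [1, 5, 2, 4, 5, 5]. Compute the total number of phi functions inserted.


Total phi functions = sum of phi functions at each join node
= 1 + 5 + 2 + 4 + 5 + 5 = 22

22


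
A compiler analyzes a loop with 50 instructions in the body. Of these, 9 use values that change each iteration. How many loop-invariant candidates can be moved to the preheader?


Invariant candidates = total - loop-dependent
= 50 - 9 = 41

41


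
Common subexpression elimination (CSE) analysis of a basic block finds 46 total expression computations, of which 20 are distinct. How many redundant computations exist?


CSE count = total expressions - unique expressions
= 46 - 20 = 26

26


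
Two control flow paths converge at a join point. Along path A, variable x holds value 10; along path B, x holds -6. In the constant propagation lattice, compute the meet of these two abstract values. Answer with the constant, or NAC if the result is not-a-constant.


Meet operation: if both paths give the same constant, result is that constant; if they differ, result is NAC (not-a-constant).
Path A: 10, Path B: -6 -> differ
Result: not-a-constant -> NAC

NAC


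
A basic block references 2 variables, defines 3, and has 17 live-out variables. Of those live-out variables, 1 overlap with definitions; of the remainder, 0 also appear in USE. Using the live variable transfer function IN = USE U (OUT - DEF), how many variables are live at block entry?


OUT - DEF: 17 - 1 = 16
|IN| = |USE| + |OUT - DEF| - |USE ∩ (OUT - DEF)| = 2 + 16 - 0 = 18

18


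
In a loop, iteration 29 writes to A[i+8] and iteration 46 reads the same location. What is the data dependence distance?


Distance = read iteration - write iteration
= 46 - 29 = 17

17


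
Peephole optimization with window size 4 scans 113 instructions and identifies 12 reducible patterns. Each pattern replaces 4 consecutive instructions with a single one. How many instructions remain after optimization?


Each match removes 3 instructions.
Total removed = 12 * 3 = 36
Remaining = 113 - 36 = 77

77


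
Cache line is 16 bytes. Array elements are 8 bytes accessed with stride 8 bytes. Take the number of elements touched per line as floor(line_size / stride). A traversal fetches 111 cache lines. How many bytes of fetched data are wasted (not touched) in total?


Elements per line = floor(16 / 8) = 2
Bytes used per line = 2 * 8 = 16
Wasted per line = 16 - 16 = 0
Total wasted = 0 * 111 = 0

0


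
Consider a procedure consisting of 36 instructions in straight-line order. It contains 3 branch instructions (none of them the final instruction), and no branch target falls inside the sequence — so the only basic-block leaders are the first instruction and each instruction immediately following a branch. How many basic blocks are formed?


With no in-sequence branch targets, the leaders are the first instruction plus the instruction after each branch.
Number of basic blocks = branches + 1
= 3 + 1 = 4

4


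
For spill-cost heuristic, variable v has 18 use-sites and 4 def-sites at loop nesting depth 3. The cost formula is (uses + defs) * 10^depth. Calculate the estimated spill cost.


uses + defs = 18 + 4 = 22
10^3 = 1000
Spill cost = 22 * 1000 = 22000

22000


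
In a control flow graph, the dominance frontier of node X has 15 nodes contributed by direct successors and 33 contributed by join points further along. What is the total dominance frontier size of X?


DF(X) = direct successor contributions + join point contributions
= 15 + 33 = 48

48


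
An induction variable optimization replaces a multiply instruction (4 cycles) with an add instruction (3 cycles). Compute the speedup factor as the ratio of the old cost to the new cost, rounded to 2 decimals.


Ratio = mult_cost / add_cost = 4 / 3 = 1.33

1.33


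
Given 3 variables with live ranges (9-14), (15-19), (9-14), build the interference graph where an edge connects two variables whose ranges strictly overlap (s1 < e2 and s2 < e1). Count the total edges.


Check all pairs for overlapping intervals.
Two intervals (s1,e1) and (s2,e2) overlap if s1 < e2 and s2 < e1.
v0 (9-14) vs v1..v2: overlaps v2 -> 1
v1 (15-19) vs v2: overlaps none -> 0
Total overlapping pairs = 1 + 0 = 1

1


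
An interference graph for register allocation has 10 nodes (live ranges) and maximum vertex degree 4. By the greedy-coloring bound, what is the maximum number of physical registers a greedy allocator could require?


Greedy coloring never needs more than (max_degree + 1) colors: when coloring a vertex, at most max_degree neighbors are already colored.
Upper bound = 4 + 1 = 5

5


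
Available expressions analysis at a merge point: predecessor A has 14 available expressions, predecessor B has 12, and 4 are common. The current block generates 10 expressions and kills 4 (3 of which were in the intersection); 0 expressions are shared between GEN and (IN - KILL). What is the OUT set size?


IN = intersection of predecessors = 4
IN - KILL = 4 - 3 = 1
|OUT| = |GEN| + |IN - KILL| - |GEN ∩ (IN - KILL)| = 10 + 1 - 0 = 11

11


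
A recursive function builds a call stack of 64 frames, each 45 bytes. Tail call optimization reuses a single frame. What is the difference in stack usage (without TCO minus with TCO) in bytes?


Without TCO: 64 * 45 = 2880 bytes
With TCO: reuse 1 frame = 45 bytes
Savings = 2880 - 45 = 2835

2835


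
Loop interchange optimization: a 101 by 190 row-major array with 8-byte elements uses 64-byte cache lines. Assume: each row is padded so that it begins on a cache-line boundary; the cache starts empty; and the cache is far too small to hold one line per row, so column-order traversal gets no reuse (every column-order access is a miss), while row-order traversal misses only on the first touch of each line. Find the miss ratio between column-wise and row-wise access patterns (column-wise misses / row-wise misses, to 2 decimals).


Each row occupies 190 * 8 = 1520 bytes and starts on a line boundary, so it spans ceil(1520 / 64) = 24 cache lines.
Row-major traversal misses (one per line touched): 101 * ceil(190 * 8 / 64) = 2424
Column-major traversal misses (no reuse, every access misses): 101 * 190 = 19190
Ratio = 19190 / 2424 = 7.92

7.92


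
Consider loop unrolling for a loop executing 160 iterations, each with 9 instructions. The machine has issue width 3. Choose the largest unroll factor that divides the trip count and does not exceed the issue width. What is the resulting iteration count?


Largest divisor of 160 <= 3 is 2
New iterations = 160 / 2 = 80

80


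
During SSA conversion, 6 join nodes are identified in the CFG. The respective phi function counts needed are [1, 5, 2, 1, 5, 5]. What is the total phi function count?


Total phi functions = sum of phi functions at each join node
= 1 + 5 + 2 + 1 + 5 + 5 = 19

19


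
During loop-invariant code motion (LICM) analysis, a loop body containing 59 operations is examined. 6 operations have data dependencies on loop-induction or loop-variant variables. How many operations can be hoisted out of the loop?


Invariant candidates = total - loop-dependent
= 59 - 6 = 53

53


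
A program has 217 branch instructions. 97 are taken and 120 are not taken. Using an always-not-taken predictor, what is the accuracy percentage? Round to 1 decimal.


Predictor: always-not-taken
Correct predictions = 120
Accuracy = 120 / 217 * 100 = 55.3%

55.3


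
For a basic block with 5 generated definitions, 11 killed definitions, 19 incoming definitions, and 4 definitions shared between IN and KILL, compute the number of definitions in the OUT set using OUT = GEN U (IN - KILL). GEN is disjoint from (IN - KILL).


IN - KILL: 19 - 4 = 15 surviving definitions
OUT = GEN + surviving = 5 + 15 = 20

20


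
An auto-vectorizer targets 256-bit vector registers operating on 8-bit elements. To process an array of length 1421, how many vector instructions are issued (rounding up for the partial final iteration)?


Width = 256 / 8 = 32 elements per vector op
Iterations = ceil(1421 / 32) = 45

45


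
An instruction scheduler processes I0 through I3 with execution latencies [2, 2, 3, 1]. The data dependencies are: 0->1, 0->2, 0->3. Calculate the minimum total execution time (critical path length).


Compute longest path through dependency graph: dist(Ik) = max over predecessors of dist + latency(Ik).
dist(I0) = latency 2 = 2
dist(I1) = dist(I0) + 2 = 2 + 2 = 4
dist(I2) = dist(I0) + 3 = 2 + 3 = 5
dist(I3) = dist(I0) + 1 = 2 + 1 = 3
Critical path = max dist = 5

5


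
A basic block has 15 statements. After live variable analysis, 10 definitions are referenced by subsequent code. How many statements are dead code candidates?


Dead code = total statements - live definitions
= 15 - 10 = 5

5


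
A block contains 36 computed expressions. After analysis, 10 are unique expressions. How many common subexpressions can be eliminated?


CSE count = total expressions - unique expressions
= 36 - 10 = 26

26


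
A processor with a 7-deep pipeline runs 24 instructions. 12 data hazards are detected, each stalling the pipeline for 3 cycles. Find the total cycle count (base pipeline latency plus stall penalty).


Base cycles = 7 + 24 - 1 = 30
Total stalls = 12 * 3 = 36
Total = 30 + 36 = 66

66


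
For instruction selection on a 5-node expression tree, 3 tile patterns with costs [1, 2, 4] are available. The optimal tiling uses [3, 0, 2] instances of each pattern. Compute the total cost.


Total cost = sum(count_i * cost_i)
= 3*1 + 0*2 + 2*4
= 11

11


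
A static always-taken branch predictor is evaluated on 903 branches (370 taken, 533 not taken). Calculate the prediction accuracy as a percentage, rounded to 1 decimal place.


Predictor: always-taken
Correct predictions = 370
Accuracy = 370 / 903 * 100 = 41.0%

41.0


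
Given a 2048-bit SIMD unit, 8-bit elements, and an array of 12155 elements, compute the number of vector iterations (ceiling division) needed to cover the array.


Width = 2048 / 8 = 256 elements per vector op
Iterations = ceil(12155 / 256) = 48

48


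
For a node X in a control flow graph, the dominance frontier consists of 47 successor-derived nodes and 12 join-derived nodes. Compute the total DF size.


DF(X) = direct successor contributions + join point contributions
= 47 + 12 = 59

59


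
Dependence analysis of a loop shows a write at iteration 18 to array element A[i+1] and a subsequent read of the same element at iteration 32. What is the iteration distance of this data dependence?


Distance = read iteration - write iteration
= 32 - 18 = 14

14


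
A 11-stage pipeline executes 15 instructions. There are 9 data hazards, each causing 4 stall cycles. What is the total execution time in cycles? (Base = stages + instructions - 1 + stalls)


Base cycles = 11 + 15 - 1 = 25
Total stalls = 9 * 4 = 36
Total = 25 + 36 = 61

61


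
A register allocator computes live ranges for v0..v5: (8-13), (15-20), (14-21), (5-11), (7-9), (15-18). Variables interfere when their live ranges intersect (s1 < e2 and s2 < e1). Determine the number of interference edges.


Check all pairs for overlapping intervals.
Two intervals (s1,e1) and (s2,e2) overlap if s1 < e2 and s2 < e1.
v0 (8-13) vs v1..v5: overlaps v3, v4 -> 2
v1 (15-20) vs v2..v5: overlaps v2, v5 -> 2
v2 (14-21) vs v3..v5: overlaps v5 -> 1
v3 (5-11) vs v4..v5: overlaps v4 -> 1
v4 (7-9) vs v5: overlaps none -> 0
Total overlapping pairs = 2 + 2 + 1 + 1 + 0 = 6

6


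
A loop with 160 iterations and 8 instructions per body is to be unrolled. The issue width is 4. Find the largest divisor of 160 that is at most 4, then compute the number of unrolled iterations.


Largest divisor of 160 <= 4 is 4
New iterations = 160 / 4 = 40

40


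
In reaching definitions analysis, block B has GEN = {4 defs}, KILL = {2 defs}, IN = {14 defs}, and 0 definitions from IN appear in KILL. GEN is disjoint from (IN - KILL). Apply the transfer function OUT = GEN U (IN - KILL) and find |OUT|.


IN - KILL: 14 - 0 = 14 surviving definitions
OUT = GEN + surviving = 4 + 14 = 18

18


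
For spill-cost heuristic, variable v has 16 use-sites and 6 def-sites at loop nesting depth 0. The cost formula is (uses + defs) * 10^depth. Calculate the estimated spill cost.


uses + defs = 16 + 6 = 22
10^0 = 1
Spill cost = 22 * 1 = 22

22


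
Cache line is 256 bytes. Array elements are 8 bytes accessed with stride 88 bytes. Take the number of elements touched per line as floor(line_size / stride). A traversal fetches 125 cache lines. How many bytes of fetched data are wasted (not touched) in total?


Elements per line = floor(256 / 88) = 2
Bytes used per line = 2 * 8 = 16
Wasted per line = 256 - 16 = 240
Total wasted = 240 * 125 = 30000

30000


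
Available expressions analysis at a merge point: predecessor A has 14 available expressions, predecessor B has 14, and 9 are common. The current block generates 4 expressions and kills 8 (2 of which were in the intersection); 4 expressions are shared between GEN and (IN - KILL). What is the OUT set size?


IN = intersection of predecessors = 9
IN - KILL = 9 - 2 = 7
|OUT| = |GEN| + |IN - KILL| - |GEN ∩ (IN - KILL)| = 4 + 7 - 4 = 7

7


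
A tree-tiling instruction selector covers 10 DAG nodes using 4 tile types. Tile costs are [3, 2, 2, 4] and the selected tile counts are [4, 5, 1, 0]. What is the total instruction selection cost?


Total cost = sum(count_i * cost_i)
= 4*3 + 5*2 + 1*2 + 0*4
= 24

24


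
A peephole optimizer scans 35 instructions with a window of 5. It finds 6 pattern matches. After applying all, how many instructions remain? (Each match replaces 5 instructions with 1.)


Each match removes 4 instructions.
Total removed = 6 * 4 = 24
Remaining = 35 - 24 = 11

11


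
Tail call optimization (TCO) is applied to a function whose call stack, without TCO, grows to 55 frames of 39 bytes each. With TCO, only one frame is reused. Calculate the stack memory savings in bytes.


Without TCO: 55 * 39 = 2145 bytes
With TCO: reuse 1 frame = 39 bytes
Savings = 2145 - 39 = 2106

2106


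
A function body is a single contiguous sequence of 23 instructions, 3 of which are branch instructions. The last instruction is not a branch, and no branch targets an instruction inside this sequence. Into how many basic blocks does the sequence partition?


With no in-sequence branch targets, the leaders are the first instruction plus the instruction after each branch.
Number of basic blocks = branches + 1
= 3 + 1 = 4

4


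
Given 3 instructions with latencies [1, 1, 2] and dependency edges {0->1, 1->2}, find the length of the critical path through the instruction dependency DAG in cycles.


Compute longest path through dependency graph: dist(Ik) = max over predecessors of dist + latency(Ik).
dist(I0) = latency 1 = 1
dist(I1) = dist(I0) + 1 = 1 + 1 = 2
dist(I2) = dist(I1) + 2 = 2 + 2 = 4
Critical path = max dist = 4

4


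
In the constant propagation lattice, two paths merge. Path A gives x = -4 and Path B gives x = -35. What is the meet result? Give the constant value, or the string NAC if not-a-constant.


Meet operation: if both paths give the same constant, result is that constant; if they differ, result is NAC (not-a-constant).
Path A: -4, Path B: -35 -> differ
Result: not-a-constant -> NAC

NAC


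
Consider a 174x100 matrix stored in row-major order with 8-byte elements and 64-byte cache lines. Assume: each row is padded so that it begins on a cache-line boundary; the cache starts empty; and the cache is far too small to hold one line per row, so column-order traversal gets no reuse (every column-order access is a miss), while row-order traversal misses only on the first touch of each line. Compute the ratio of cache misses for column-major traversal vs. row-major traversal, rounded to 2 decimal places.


Each row occupies 100 * 8 = 800 bytes and starts on a line boundary, so it spans ceil(800 / 64) = 13 cache lines.
Row-major traversal misses (one per line touched): 174 * ceil(100 * 8 / 64) = 2262
Column-major traversal misses (no reuse, every access misses): 174 * 100 = 17400
Ratio = 17400 / 2262 = 7.69

7.69


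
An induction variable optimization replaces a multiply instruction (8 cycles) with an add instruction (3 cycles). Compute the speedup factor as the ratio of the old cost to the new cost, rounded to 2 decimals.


Ratio = mult_cost / add_cost = 8 / 3 = 2.67

2.67


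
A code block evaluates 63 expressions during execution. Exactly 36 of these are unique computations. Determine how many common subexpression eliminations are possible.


CSE count = total expressions - unique expressions
= 63 - 36 = 27

27


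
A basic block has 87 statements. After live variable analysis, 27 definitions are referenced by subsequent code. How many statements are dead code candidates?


Dead code = total statements - live definitions
= 87 - 27 = 60

60


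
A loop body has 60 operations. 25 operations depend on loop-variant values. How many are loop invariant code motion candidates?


Invariant candidates = total - loop-dependent
= 60 - 25 = 35

35


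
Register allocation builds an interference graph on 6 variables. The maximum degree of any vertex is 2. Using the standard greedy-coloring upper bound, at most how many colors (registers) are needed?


Greedy coloring never needs more than (max_degree + 1) colors: when coloring a vertex, at most max_degree neighbors are already colored.
Upper bound = 2 + 1 = 3

3


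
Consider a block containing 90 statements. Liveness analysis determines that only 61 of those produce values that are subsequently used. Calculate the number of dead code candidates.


Dead code = total statements - live definitions
= 90 - 61 = 29

29


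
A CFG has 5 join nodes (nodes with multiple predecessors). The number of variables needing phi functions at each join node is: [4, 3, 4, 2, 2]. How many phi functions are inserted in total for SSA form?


Total phi functions = sum of phi functions at each join node
= 4 + 3 + 4 + 2 + 2 = 15

15


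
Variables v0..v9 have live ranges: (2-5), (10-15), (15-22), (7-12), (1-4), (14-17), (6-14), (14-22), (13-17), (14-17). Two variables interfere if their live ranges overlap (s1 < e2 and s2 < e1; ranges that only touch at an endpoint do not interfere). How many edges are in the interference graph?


Check all pairs for overlapping intervals.
Two intervals (s1,e1) and (s2,e2) overlap if s1 < e2 and s2 < e1.
v0 (2-5) vs v1..v9: overlaps v4 -> 1
v1 (10-15) vs v2..v9: overlaps v3, v5, v6, v7, v8, v9 -> 6
v2 (15-22) vs v3..v9: overlaps v5, v7, v8, v9 -> 4
v3 (7-12) vs v4..v9: overlaps v6 -> 1
v4 (1-4) vs v5..v9: overlaps none -> 0
v5 (14-17) vs v6..v9: overlaps v7, v8, v9 -> 3
v6 (6-14) vs v7..v9: overlaps v8 -> 1
v7 (14-22) vs v8..v9: overlaps v8, v9 -> 2
v8 (13-17) vs v9: overlaps v9 -> 1
Total overlapping pairs = 1 + 6 + 4 + 1 + 0 + 3 + 1 + 2 + 1 = 19

19


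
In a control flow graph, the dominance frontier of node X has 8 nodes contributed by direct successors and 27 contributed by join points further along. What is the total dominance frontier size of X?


DF(X) = direct successor contributions + join point contributions
= 8 + 27 = 35

35


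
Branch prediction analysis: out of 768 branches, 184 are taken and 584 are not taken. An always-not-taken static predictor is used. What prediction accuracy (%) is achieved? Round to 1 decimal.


Predictor: always-not-taken
Correct predictions = 584
Accuracy = 584 / 768 * 100 = 76.0%

76.0


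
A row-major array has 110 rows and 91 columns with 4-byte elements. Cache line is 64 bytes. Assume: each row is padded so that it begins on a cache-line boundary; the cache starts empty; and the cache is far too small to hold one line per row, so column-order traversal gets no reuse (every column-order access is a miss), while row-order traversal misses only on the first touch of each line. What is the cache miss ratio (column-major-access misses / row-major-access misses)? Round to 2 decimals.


Each row occupies 91 * 4 = 364 bytes and starts on a line boundary, so it spans ceil(364 / 64) = 6 cache lines.
Row-major traversal misses (one per line touched): 110 * ceil(91 * 4 / 64) = 660
Column-major traversal misses (no reuse, every access misses): 110 * 91 = 10010
Ratio = 10010 / 660 = 15.17

15.17


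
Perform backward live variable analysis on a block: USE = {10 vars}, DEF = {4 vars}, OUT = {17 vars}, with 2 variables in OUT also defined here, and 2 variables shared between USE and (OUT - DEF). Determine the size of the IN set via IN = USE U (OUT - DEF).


OUT - DEF: 17 - 2 = 15
|IN| = |USE| + |OUT - DEF| - |USE ∩ (OUT - DEF)| = 10 + 15 - 2 = 23

23


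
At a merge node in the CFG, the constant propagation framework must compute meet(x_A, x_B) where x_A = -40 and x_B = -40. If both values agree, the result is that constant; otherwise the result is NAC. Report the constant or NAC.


Meet operation: if both paths give the same constant, result is that constant; if they differ, result is NAC (not-a-constant).
Path A: -40, Path B: -40 -> equal
Result: constant -> -40

-40


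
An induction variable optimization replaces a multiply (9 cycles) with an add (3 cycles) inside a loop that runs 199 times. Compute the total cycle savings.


Per-iteration saving = 9 - 3 = 6
Total saved = 199 * 6 = 1194

1194


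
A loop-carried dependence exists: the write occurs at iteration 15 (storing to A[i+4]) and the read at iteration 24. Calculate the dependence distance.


Distance = read iteration - write iteration
= 24 - 15 = 9

9


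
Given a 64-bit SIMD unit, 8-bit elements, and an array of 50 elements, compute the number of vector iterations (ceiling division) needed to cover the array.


Width = 64 / 8 = 8 elements per vector op
Iterations = ceil(50 / 8) = 7

7


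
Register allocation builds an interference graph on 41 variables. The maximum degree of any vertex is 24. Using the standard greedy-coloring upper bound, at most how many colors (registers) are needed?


Greedy coloring never needs more than (max_degree + 1) colors: when coloring a vertex, at most max_degree neighbors are already colored.
Upper bound = 24 + 1 = 25

25


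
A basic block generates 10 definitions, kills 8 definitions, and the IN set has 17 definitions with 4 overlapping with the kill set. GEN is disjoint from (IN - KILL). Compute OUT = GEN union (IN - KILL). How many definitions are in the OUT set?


IN - KILL: 17 - 4 = 13 surviving definitions
OUT = GEN + surviving = 10 + 13 = 23

23
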